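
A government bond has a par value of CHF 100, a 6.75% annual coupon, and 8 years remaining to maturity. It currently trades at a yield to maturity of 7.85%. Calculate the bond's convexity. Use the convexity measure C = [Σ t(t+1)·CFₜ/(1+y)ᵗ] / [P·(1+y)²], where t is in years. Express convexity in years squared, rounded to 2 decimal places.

45.47

With y = 0.0785:
  t   CF        PV=CF/(1+0.0785)^t    t·PV        t(t+1)·PV
  1         6.75         6.2587         6.2587          12.5174
  2         6.75         5.8031        11.6063          34.8189
  3         6.75         5.3808        16.1423          64.5691
  4         6.75         4.9891        19.9564          99.7822
  5         6.75         4.6260        23.1299         138.7792
  6         6.75         4.2893        25.7356         180.1491
  7         6.75         3.9771        27.8395         222.7157
  8       106.75        58.3185       466.5484       4,198.9353
  Σ                     93.6426       597.2170       4,952.2668
P = 93.6426.
Convexity = Σ t(t+1)·PV / [P·(1+y)²] = 4,952.2668 / (93.6426 × 1.163162) = 45.46639.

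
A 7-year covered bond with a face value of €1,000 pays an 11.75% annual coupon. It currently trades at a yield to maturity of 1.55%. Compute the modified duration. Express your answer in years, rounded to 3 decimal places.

5.498 years

Periodic yield y = 0.0155. First find Macaulay duration:
  t   CF        PV=CF/(1+0.0155)^t    t·PV
  1       117.50       115.7065       115.7065
  2       117.50       113.9405       227.8809
  3       117.50       112.2014       336.6041
  4       117.50       110.4888       441.9551
  5       117.50       108.8023       544.0117
  6       117.50       107.1416       642.8499
  7     1,117.50     1,003.4322     7,024.0255
  Σ                  1,671.7133     9,333.0337
P = 1,671.7133; Macaulay duration = 9,333.0337 / 1,671.7133 = 5.58292 years.
Modified duration = D_Mac / (1 + y) = 5.58292 / 1.0155 = 5.49770 years.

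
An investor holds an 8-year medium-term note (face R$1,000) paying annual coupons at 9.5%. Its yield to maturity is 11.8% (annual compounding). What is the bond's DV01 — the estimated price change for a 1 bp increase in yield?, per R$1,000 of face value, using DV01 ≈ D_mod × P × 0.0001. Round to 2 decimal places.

R$0.46

Periodic yield y = 0.118.
  t   CF        PV=CF/(1+0.118)^t    t·PV
  1        95.00        84.9732        84.9732
  2        95.00        76.0046       152.0092
  3        95.00        67.9827       203.9480
  4        95.00        60.8074       243.2296
  5        95.00        54.3894       271.9472
  6        95.00        48.6489       291.8932
  7        95.00        43.5142       304.5994
  8     1,095.00       448.6211     3,588.9688
  Σ                    884.9415     5,141.5686
P = 884.9415; D_Mac = 5.81007 yrs; D_mod = 5.19684 yrs.
DV01 ≈ 5.19684 × 884.9415 × 0.0001 = 0.459890.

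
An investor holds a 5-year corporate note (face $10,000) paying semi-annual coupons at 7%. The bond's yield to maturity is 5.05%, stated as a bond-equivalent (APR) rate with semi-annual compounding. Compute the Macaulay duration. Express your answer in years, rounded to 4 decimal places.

4.3368 years

Periodic yield y = 0.02525. Discount each cash flow and weight by its period:
  t   CF        PV=CF/(1+0.02525)^t    t·PV
  1       350.00       341.3802       341.3802
  2       350.00       332.9726       665.9452
  3       350.00       324.7721       974.3163
  4       350.00       316.7736     1,267.0943
  5       350.00       308.9720     1,544.8601
  6       350.00       301.3626     1,808.1757
  7       350.00       293.9406     2,057.5843
  8       350.00       286.7014     2,293.6112
  9       350.00       279.6405     2,516.7643
  10   10,350.00     8,065.7094    80,657.0939
  Σ                 10,852.2249    94,126.8255
Price P = Σ PV = 10,852.2249.
Macaulay duration = Σ(t·PV) / P = 94,126.8255 / 10,852.2249 = 8.67350 half-year periods.
In years: 8.67350 / 2 = 4.33675 years.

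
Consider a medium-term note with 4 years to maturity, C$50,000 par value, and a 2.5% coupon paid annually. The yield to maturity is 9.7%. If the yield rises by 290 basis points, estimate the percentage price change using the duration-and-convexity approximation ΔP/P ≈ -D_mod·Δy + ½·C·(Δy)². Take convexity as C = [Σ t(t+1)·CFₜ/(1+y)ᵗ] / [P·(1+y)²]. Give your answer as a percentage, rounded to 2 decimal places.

-9.47%

With y = 0.097:
  t   CF        PV=CF/(1+0.097)^t    t·PV        t(t+1)·PV
  1     1,250.00     1,139.4713     1,139.4713       2,278.9426
  2     1,250.00     1,038.7158     2,077.4317       6,232.2951
  3     1,250.00       946.8695     2,840.6085      11,362.4341
  4    51,250.00    35,388.9241   141,555.6964     707,778.4821
  Σ                 38,513.9807   147,613.2079     727,652.1539
P = 38,513.9807; D_Mac = 3.83272 yrs; D_mod = 3.49382 yrs; C = 15.69973.
Duration effect: -3.49382 × (+0.029) = -0.101321
Convexity effect: 0.5 × 15.69973 × (0.029)² = +0.0066017
ΔP/P ≈ -0.101321 + 0.0066017 = -0.094719 = -9.4719%.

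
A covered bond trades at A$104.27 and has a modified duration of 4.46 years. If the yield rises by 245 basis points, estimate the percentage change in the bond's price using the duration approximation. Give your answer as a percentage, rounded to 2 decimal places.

-10.93%

Duration approximation: ΔP/P ≈ -D_mod · Δy = -4.46 × (+0.0245) = -0.109270.
As a percentage: -10.9270%.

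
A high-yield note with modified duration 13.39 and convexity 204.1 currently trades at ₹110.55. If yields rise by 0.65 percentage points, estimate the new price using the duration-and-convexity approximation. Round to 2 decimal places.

₹101.40

Duration effect: -D_mod·Δy = -13.39 × (+0.0065) = -0.087035
Convexity effect: ½·C·(Δy)² = 0.5 × 204.1 × (0.0065)² = +0.0043116125
ΔP/P ≈ -0.087035 + 0.0043116125 = -0.0827233875
New price ≈ 110.55 × (1 - 0.0827233875) = 101.404929511875.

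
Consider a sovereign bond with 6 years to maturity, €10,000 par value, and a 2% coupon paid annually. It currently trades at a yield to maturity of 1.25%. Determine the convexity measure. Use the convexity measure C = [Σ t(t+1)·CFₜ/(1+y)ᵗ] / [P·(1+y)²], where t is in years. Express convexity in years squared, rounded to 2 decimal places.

38.43

With y = 0.0125:
  t   CF        PV=CF/(1+0.0125)^t    t·PV        t(t+1)·PV
  1       200.00       197.5309       197.5309         395.0617
  2       200.00       195.0922       390.1844       1,170.5533
  3       200.00       192.6837       578.0510       2,312.2040
  4       200.00       190.3049       761.2194       3,806.0971
  5       200.00       187.9554       939.7771       5,638.6624
  6    10,200.00     9,467.3837    56,804.3024     397,630.1169
  Σ                 10,430.9507    59,671.0652     410,952.6953
P = 10,430.9507.
Convexity = Σ t(t+1)·PV / [P·(1+y)²] = 410,952.6953 / (10,430.9507 × 1.025156) = 38.43066.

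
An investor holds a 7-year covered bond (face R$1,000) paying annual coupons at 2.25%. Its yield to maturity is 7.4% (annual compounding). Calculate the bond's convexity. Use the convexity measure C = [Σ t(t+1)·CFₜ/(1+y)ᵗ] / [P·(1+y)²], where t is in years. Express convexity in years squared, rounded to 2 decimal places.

43.62

With y = 0.074:
  t   CF        PV=CF/(1+0.074)^t    t·PV        t(t+1)·PV
  1        22.50        20.9497        20.9497          41.8994
  2        22.50        19.5063        39.0125         117.0375
  3        22.50        18.1623        54.4868         217.9470
  4        22.50        16.9108        67.6434         338.2170
  5        22.50        15.7457        78.7283         472.3701
  6        22.50        14.6608        87.9646         615.7524
  7     1,022.50       620.3451     4,342.4156      34,739.3249
  Σ                    726.2806     4,691.2010      36,542.5483
P = 726.2806.
Convexity = Σ t(t+1)·PV / [P·(1+y)²] = 36,542.5483 / (726.2806 × 1.153476) = 43.62002.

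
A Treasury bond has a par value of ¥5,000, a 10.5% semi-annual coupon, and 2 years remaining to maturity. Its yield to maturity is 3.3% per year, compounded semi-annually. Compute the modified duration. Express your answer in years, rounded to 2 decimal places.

Periodic yield y = 0.0165. First find Macaulay duration:
  t   CF        PV=CF/(1+0.0165)^t    t·PV
  1       262.50       258.2391       258.2391
  2       262.50       254.0473       508.0946
  3       262.50       249.9235       749.7706
  4     5,262.50     4,929.0427    19,716.1706
  Σ                  5,691.2525    21,232.2749
P = 5,691.2525; Macaulay duration = 21,232.2749 / 5,691.2525 = 3.73069 half-year periods = 1.86534 years.
Modified duration = D_Mac / (1 + y) = 1.86534 / 1.0165 = 1.83506 years.

1.84 years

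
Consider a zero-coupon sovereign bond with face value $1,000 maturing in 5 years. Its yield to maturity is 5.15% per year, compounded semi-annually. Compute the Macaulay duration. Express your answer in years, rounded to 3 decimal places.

5.000 years

A zero-coupon bond has a single cash flow at maturity, so its Macaulay duration equals its maturity: 5 years.
(Equivalently: 10 semi-annual periods ÷ 2 = 5 years.)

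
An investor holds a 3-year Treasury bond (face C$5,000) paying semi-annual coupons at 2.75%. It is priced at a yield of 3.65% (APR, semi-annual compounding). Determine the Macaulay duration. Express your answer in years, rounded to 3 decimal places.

2.899 years

Periodic yield y = 0.01825. Discount each cash flow and weight by its period:
  t   CF        PV=CF/(1+0.01825)^t    t·PV
  1        68.75        67.5178        67.5178
  2        68.75        66.3077       132.6154
  3        68.75        65.1193       195.3578
  4        68.75        63.9521       255.8085
  5        68.75        62.8059       314.0296
  6     5,068.75     4,547.5173    27,285.1037
  Σ                  4,873.2201    28,250.4328
Price P = Σ PV = 4,873.2201.
Macaulay duration = Σ(t·PV) / P = 28,250.4328 / 4,873.2201 = 5.79708 half-year periods.
In years: 5.79708 / 2 = 2.89854 years.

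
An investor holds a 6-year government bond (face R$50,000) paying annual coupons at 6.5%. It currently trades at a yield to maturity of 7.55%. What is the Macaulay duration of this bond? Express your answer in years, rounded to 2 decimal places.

5.13 years

Periodic yield y = 0.0755. Discount each cash flow and weight by its year:
  t   CF        PV=CF/(1+0.0755)^t    t·PV
  1     3,250.00     3,021.8503     3,021.8503
  2     3,250.00     2,809.7167     5,619.4334
  3     3,250.00     2,612.4748     7,837.4245
  4     3,250.00     2,429.0794     9,716.3174
  5     3,250.00     2,258.5582    11,292.7910
  6    53,250.00    34,407.8173   206,446.9039
  Σ                 47,539.4967   243,934.7206
Price P = Σ PV = 47,539.4967.
Macaulay duration = Σ(t·PV) / P = 243,934.7206 / 47,539.4967 = 5.13120 years.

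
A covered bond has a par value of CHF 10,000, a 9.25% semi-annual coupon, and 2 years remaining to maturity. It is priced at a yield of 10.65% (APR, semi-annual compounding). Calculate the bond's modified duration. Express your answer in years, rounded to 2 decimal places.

1.77 years

Periodic yield y = 0.05325. First find Macaulay duration:
  t   CF        PV=CF/(1+0.05325)^t    t·PV
  1       462.50       439.1170       439.1170
  2       462.50       416.9162       833.8325
  3       462.50       395.8379     1,187.5136
  4    10,462.50     8,501.7749    34,007.0994
  Σ                  9,753.6460    36,467.5625
P = 9,753.6460; Macaulay duration = 36,467.5625 / 9,753.6460 = 3.73886 half-year periods = 1.86943 years.
Modified duration = D_Mac / (1 + y) = 1.86943 / 1.05325 = 1.77492 years.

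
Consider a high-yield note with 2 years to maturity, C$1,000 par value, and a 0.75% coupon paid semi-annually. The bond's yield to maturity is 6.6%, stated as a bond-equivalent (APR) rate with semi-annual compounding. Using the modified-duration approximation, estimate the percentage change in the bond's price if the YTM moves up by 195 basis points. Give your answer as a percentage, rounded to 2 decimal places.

-3.75%

Periodic yield y = 0.033. Modified duration first:
  t   CF        PV=CF/(1+0.033)^t    t·PV
  1         3.75         3.6302         3.6302
  2         3.75         3.5142         7.0285
  3         3.75         3.4020        10.2059
  4     1,003.75       881.5040     3,526.0159
  Σ                    892.0504     3,546.8805
P = 892.0504; D_Mac = 3.97610 half-year periods = 1.98805 yrs; D_mod = 1.98805/(1+0.033) = 1.92454 yrs.
ΔP/P ≈ -D_mod · Δy = -1.92454 × (+0.0195) = -0.037529 = -3.7529%.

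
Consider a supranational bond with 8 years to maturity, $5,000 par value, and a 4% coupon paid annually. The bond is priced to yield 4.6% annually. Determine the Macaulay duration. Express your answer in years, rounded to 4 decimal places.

6.9782 years

Periodic yield y = 0.046. Discount each cash flow and weight by its year:
  t   CF        PV=CF/(1+0.046)^t    t·PV
  1       200.00       191.2046       191.2046
  2       200.00       182.7960       365.5919
  3       200.00       174.7571       524.2714
  4       200.00       167.0718       668.2874
  5       200.00       159.7245       798.6226
  6       200.00       152.7003       916.2018
  7       200.00       145.9850     1,021.8949
  8     5,200.00     3,628.6900    29,029.5200
  Σ                  4,802.9293    33,515.5946
Price P = Σ PV = 4,802.9293.
Macaulay duration = Σ(t·PV) / P = 33,515.5946 / 4,802.9293 = 6.97816 years.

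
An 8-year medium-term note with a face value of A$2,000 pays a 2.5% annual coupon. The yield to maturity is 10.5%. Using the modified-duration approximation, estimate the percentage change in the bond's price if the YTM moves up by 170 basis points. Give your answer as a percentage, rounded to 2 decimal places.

Periodic yield y = 0.105. Modified duration first:
  t   CF        PV=CF/(1+0.105)^t    t·PV
  1        50.00        45.2489        45.2489
  2        50.00        40.9492        81.8984
  3        50.00        37.0581       111.1743
  4        50.00        33.5367       134.1470
  5        50.00        30.3500       151.7500
  6        50.00        27.4661       164.7963
  7        50.00        24.8562       173.9931
  8     2,050.00       922.2648     7,378.1185
  Σ                  1,161.7299     8,241.1265
P = 1,161.7299; D_Mac = 7.09384 yrs; D_mod = 7.09384/(1+0.105) = 6.41976 yrs.
ΔP/P ≈ -D_mod · Δy = -6.41976 × (+0.017) = -0.109136 = -10.9136%.

-10.91%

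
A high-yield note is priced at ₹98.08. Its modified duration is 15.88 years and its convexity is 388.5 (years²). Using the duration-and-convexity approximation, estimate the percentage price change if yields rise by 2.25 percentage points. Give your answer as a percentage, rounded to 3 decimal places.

Duration effect: -D_mod·Δy = -15.88 × (+0.0225) = -0.357300
Convexity effect: ½·C·(Δy)² = 0.5 × 388.5 × (0.0225)² = +0.0983390625
ΔP/P ≈ -0.357300 + 0.0983390625 = -0.2589609375
= -25.89609375%.

-25.896%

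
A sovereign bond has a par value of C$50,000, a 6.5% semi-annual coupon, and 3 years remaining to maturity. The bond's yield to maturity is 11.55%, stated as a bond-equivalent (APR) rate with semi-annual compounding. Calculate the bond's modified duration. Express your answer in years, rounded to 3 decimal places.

2.605 years

Periodic yield y = 0.05775. First find Macaulay duration:
  t   CF        PV=CF/(1+0.05775)^t    t·PV
  1     1,625.00     1,536.2798     1,536.2798
  2     1,625.00     1,452.4035     2,904.8071
  3     1,625.00     1,373.1066     4,119.3199
  4     1,625.00     1,298.1391     5,192.5564
  5     1,625.00     1,227.2646     6,136.3228
  6    51,625.00    36,860.5542   221,163.3252
  Σ                 43,747.7479   241,052.6112
P = 43,747.7479; Macaulay duration = 241,052.6112 / 43,747.7479 = 5.51006 half-year periods = 2.75503 years.
Modified duration = D_Mac / (1 + y) = 2.75503 / 1.05775 = 2.60461 years.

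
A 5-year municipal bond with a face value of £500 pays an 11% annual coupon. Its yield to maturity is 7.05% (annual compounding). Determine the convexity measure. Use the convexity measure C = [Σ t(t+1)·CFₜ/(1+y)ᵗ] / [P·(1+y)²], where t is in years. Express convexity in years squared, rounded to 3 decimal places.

With y = 0.0705:
  t   CF        PV=CF/(1+0.0705)^t    t·PV        t(t+1)·PV
  1        55.00        51.3779        51.3779         102.7557
  2        55.00        47.9943        95.9885         287.9656
  3        55.00        44.8335       134.5005         538.0020
  4        55.00        41.8809       167.5236         837.6180
  5       555.00       394.7841     1,973.9204      11,843.5222
  Σ                    580.8706     2,423.3109      13,609.8636
P = 580.8706.
Convexity = Σ t(t+1)·PV / [P·(1+y)²] = 13,609.8636 / (580.8706 × 1.145970) = 20.44566.

20.446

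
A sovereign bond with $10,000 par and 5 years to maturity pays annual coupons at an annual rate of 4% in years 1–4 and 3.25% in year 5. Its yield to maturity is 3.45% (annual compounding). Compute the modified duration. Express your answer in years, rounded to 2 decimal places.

Periodic yield y = 0.0345. First find Macaulay duration:
  t   CF        PV=CF/(1+0.0345)^t    t·PV
  1       400.00       386.6602       386.6602
  2       400.00       373.7653       747.5306
  3       400.00       361.3005     1,083.9014
  4       400.00       349.2513     1,397.0051
  5    10,325.00     8,714.4019    43,572.0095
  Σ                 10,185.3792    47,187.1069
P = 10,185.3792; Macaulay duration = 47,187.1069 / 10,185.3792 = 4.63283 years.
Modified duration = D_Mac / (1 + y) = 4.63283 / 1.0345 = 4.47833 years.

4.48 years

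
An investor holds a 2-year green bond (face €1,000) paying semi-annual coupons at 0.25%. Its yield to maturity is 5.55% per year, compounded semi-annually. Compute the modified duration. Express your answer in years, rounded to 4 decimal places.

1.9421 years

Periodic yield y = 0.02775. First find Macaulay duration:
  t   CF        PV=CF/(1+0.02775)^t    t·PV
  1         1.25         1.2162         1.2162
  2         1.25         1.1834         2.3668
  3         1.25         1.1515         3.4544
  4     1,001.25       897.4135     3,589.6539
  Σ                    900.9646     3,596.6913
P = 900.9646; Macaulay duration = 3,596.6913 / 900.9646 = 3.99205 half-year periods = 1.99602 years.
Modified duration = D_Mac / (1 + y) = 1.99602 / 1.02775 = 1.94213 years.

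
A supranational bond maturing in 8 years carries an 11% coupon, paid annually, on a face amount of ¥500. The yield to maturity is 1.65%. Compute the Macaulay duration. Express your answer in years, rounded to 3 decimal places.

Periodic yield y = 0.0165. Discount each cash flow and weight by its year:
  t   CF        PV=CF/(1+0.0165)^t    t·PV
  1        55.00        54.1072        54.1072
  2        55.00        53.2290       106.4579
  3        55.00        52.3649       157.0948
  4        55.00        51.5149       206.0597
  5        55.00        50.6787       253.3937
  6        55.00        49.8561       299.1367
  7        55.00        49.0468       343.3279
  8       555.00       486.8934     3,895.1475
  Σ                    847.6912     5,314.7254
Price P = Σ PV = 847.6912.
Macaulay duration = Σ(t·PV) / P = 5,314.7254 / 847.6912 = 6.26965 years.

6.270 years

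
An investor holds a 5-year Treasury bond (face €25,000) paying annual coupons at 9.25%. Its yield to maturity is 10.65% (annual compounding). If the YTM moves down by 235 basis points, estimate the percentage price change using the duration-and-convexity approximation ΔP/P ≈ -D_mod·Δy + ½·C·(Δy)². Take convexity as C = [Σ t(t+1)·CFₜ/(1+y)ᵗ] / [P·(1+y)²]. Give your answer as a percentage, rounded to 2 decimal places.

With y = 0.1065:
  t   CF        PV=CF/(1+0.1065)^t    t·PV        t(t+1)·PV
  1     2,312.50     2,089.9232     2,089.9232       4,179.8464
  2     2,312.50     1,888.7693     3,777.5385      11,332.6155
  3     2,312.50     1,706.9763     5,120.9288      20,483.7154
  4     2,312.50     1,542.6808     6,170.7231      30,853.6156
  5    27,312.50    16,466.6162    82,333.0810     493,998.4858
  Σ                 23,694.9657    99,492.1946     560,848.2786
P = 23,694.9657; D_Mac = 4.19887 yrs; D_mod = 3.79474 yrs; C = 19.33243.
Duration effect: -3.79474 × (-0.0235) = +0.089176
Convexity effect: 0.5 × 19.33243 × (-0.0235)² = +0.0053382
ΔP/P ≈ +0.089176 + 0.0053382 = +0.094514 = +9.4514%.

+9.45%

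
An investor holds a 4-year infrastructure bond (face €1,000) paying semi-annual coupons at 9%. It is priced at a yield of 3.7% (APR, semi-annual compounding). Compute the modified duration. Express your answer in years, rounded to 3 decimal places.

Periodic yield y = 0.0185. First find Macaulay duration:
  t   CF        PV=CF/(1+0.0185)^t    t·PV
  1        45.00        44.1826        44.1826
  2        45.00        43.3801        86.7602
  3        45.00        42.5921       127.7764
  4        45.00        41.8185       167.2740
  5        45.00        41.0589       205.2945
  6        45.00        40.3131       241.8787
  7        45.00        39.5809       277.0661
  8     1,045.00       902.4601     7,219.6810
  Σ                  1,195.3863     8,369.9135
P = 1,195.3863; Macaulay duration = 8,369.9135 / 1,195.3863 = 7.00185 half-year periods = 3.50092 years.
Modified duration = D_Mac / (1 + y) = 3.50092 / 1.0185 = 3.43733 years.

3.437 years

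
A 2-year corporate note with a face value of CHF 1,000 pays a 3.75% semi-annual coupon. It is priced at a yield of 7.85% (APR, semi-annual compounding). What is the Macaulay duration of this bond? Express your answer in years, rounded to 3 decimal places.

1.943 years

Periodic yield y = 0.03925. Discount each cash flow and weight by its period:
  t   CF        PV=CF/(1+0.03925)^t    t·PV
  1        18.75        18.0419        18.0419
  2        18.75        17.3605        34.7209
  3        18.75        16.7048        50.1144
  4     1,018.75       873.3483     3,493.3933
  Σ                    925.4554     3,596.2704
Price P = Σ PV = 925.4554.
Macaulay duration = Σ(t·PV) / P = 3,596.2704 / 925.4554 = 3.88595 half-year periods.
In years: 3.88595 / 2 = 1.94297 years.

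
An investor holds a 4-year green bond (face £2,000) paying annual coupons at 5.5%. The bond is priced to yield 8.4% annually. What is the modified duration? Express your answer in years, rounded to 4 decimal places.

3.3954 years

Periodic yield y = 0.084. First find Macaulay duration:
  t   CF        PV=CF/(1+0.084)^t    t·PV
  1       110.00       101.4760       101.4760
  2       110.00        93.6126       187.2251
  3       110.00        86.3584       259.0753
  4     2,110.00     1,528.1477     6,112.5907
  Σ                  1,809.5947     6,660.3672
P = 1,809.5947; Macaulay duration = 6,660.3672 / 1,809.5947 = 3.68059 years.
Modified duration = D_Mac / (1 + y) = 3.68059 / 1.084 = 3.39537 years.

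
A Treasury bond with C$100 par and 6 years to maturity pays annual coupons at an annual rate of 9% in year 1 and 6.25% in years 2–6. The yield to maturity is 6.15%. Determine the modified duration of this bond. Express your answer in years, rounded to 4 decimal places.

Periodic yield y = 0.0615. First find Macaulay duration:
  t   CF        PV=CF/(1+0.0615)^t    t·PV
  1         9.00         8.4786         8.4786
  2         6.25         5.5468        11.0935
  3         6.25         5.2254        15.6762
  4         6.25         4.9227        19.6906
  5         6.25         4.6375        23.1873
  6       106.25        74.2692       445.6154
  Σ                    103.0801       523.7417
P = 103.0801; Macaulay duration = 523.7417 / 103.0801 = 5.08092 years.
Modified duration = D_Mac / (1 + y) = 5.08092 / 1.0615 = 4.78655 years.

4.7865 years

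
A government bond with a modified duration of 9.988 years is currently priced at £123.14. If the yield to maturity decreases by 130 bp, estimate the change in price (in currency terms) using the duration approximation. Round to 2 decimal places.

+£15.99

Duration approximation: ΔP/P ≈ -D_mod · Δy = -9.988 × (-0.013) = +0.129844.
ΔP ≈ 123.14 × (+0.129844) = +15.98899016.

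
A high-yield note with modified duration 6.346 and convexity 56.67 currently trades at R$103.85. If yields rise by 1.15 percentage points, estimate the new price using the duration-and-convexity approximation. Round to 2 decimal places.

Duration effect: -D_mod·Δy = -6.346 × (+0.0115) = -0.072979
Convexity effect: ½·C·(Δy)² = 0.5 × 56.67 × (0.0115)² = +0.00374730375
ΔP/P ≈ -0.072979 + 0.00374730375 = -0.06923169625
New price ≈ 103.85 × (1 - 0.06923169625) = 96.6602883444375.

R$96.66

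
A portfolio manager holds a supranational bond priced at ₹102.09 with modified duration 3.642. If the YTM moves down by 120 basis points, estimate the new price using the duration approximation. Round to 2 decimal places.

₹106.55

Duration approximation: ΔP/P ≈ -D_mod · Δy = -3.642 × (-0.012) = +0.043704.
New price ≈ 102.09 × (1 + 0.043704) = 106.55174136.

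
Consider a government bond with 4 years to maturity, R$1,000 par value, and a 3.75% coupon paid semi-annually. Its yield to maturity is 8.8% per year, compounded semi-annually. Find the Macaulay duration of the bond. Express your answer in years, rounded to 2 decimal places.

3.72 years

Periodic yield y = 0.044. Discount each cash flow and weight by its period:
  t   CF        PV=CF/(1+0.044)^t    t·PV
  1        18.75        17.9598        17.9598
  2        18.75        17.2028        34.4057
  3        18.75        16.4778        49.4335
  4        18.75        15.7834        63.1334
  5        18.75        15.1182        75.5908
  6        18.75        14.4810        86.8859
  7        18.75        13.8707        97.0948
  8     1,018.75       721.8777     5,775.0217
  Σ                    832.7713     6,199.5255
Price P = Σ PV = 832.7713.
Macaulay duration = Σ(t·PV) / P = 6,199.5255 / 832.7713 = 7.44445 half-year periods.
In years: 7.44445 / 2 = 3.72223 years.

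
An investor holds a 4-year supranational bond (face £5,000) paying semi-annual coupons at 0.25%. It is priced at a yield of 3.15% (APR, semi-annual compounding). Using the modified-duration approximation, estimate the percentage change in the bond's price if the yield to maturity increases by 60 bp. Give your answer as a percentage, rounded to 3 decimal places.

Periodic yield y = 0.01575. Modified duration first:
  t   CF        PV=CF/(1+0.01575)^t    t·PV
  1         6.25         6.1531         6.1531
  2         6.25         6.0577        12.1154
  3         6.25         5.9638        17.8913
  4         6.25         5.8713        23.4851
  5         6.25         5.7802        28.9012
  6         6.25         5.6906        34.1437
  7         6.25         5.6024        39.2166
  8     5,006.25     4,417.9204    35,343.3631
  Σ                  4,459.0394    35,505.2694
P = 4,459.0394; D_Mac = 7.96254 half-year periods = 3.98127 yrs; D_mod = 3.98127/(1+0.01575) = 3.91954 yrs.
ΔP/P ≈ -D_mod · Δy = -3.91954 × (+0.006) = -0.023517 = -2.3517%.

-2.352%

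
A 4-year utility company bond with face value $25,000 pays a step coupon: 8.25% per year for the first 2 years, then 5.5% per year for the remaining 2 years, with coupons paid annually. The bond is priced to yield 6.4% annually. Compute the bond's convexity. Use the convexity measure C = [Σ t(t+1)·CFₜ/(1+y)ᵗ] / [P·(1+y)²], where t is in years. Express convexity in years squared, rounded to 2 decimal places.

With y = 0.064:
  t   CF        PV=CF/(1+0.064)^t    t·PV        t(t+1)·PV
  1     2,062.50     1,938.4398     1,938.4398       3,876.8797
  2     2,062.50     1,821.8420     3,643.6839      10,931.0518
  3     1,375.00     1,141.5050     3,424.5150      13,698.0599
  4    26,375.00    20,579.0800    82,316.3202     411,581.6009
  Σ                 25,480.8669    91,322.9589     440,087.5923
P = 25,480.8669.
Convexity = Σ t(t+1)·PV / [P·(1+y)²] = 440,087.5923 / (25,480.8669 × 1.132096) = 15.25603.

15.26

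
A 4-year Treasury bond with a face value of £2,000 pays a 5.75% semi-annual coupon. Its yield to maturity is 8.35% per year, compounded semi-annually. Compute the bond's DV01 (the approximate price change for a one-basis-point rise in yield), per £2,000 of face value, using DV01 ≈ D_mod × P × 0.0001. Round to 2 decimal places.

Periodic yield y = 0.04175.
  t   CF        PV=CF/(1+0.04175)^t    t·PV
  1        57.50        55.1956        55.1956
  2        57.50        52.9835       105.9670
  3        57.50        50.8601       152.5803
  4        57.50        48.8218       195.2872
  5        57.50        46.8652       234.3259
  6        57.50        44.9870       269.9218
  7        57.50        43.1840       302.2883
  8     2,057.50     1,483.3095    11,866.4758
  Σ                  1,826.2067    13,182.0420
P = 1,826.2067; D_Mac = 7.21826 half-year periods = 3.60913 yrs; D_mod = 3.46449 yrs.
DV01 ≈ 3.46449 × 1,826.2067 × 0.0001 = 0.632687.

£0.63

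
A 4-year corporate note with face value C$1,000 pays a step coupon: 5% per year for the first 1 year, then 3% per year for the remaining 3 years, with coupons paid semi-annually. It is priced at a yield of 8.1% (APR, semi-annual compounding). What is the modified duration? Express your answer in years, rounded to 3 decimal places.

Periodic yield y = 0.0405. First find Macaulay duration:
  t   CF        PV=CF/(1+0.0405)^t    t·PV
  1        25.00        24.0269        24.0269
  2        25.00        23.0917        46.1834
  3        15.00        13.3157        39.9472
  4        15.00        12.7974        51.1897
  5        15.00        12.2993        61.4966
  6        15.00        11.8206        70.9235
  7        15.00        11.3605        79.5234
  8     1,015.00       738.8042     5,910.4337
  Σ                    847.5164     6,283.7244
P = 847.5164; Macaulay duration = 6,283.7244 / 847.5164 = 7.41428 half-year periods = 3.70714 years.
Modified duration = D_Mac / (1 + y) = 3.70714 / 1.0405 = 3.56285 years.

3.563 years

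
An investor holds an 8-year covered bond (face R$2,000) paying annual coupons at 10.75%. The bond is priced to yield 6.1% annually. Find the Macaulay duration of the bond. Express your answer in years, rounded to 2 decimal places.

Periodic yield y = 0.061. Discount each cash flow and weight by its year:
  t   CF        PV=CF/(1+0.061)^t    t·PV
  1       215.00       202.6390       202.6390
  2       215.00       190.9887       381.9774
  3       215.00       180.0082       540.0246
  4       215.00       169.6590       678.6360
  5       215.00       159.9048       799.5241
  6       215.00       150.7114       904.2685
  7       215.00       142.0466       994.3260
  8     2,215.00     1,379.2743    11,034.1948
  Σ                  2,575.2321    15,535.5905
Price P = Σ PV = 2,575.2321.
Macaulay duration = Σ(t·PV) / P = 15,535.5905 / 2,575.2321 = 6.03270 years.

6.03 years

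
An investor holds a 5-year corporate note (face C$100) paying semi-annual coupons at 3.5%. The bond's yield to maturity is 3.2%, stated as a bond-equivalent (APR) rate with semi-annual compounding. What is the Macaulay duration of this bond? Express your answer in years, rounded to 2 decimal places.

4.63 years

Periodic yield y = 0.016. Discount each cash flow and weight by its period:
  t   CF        PV=CF/(1+0.016)^t    t·PV
  1         1.75         1.7224         1.7224
  2         1.75         1.6953         3.3906
  3         1.75         1.6686         5.0059
  4         1.75         1.6423         6.5694
  5         1.75         1.6165         8.0824
  6         1.75         1.5910         9.5461
  7         1.75         1.5660        10.9618
  8         1.75         1.5413        12.3304
  9         1.75         1.5170        13.6533
  10      101.75        86.8155       868.1551
  Σ                    101.3760       939.4174
Price P = Σ PV = 101.3760.
Macaulay duration = Σ(t·PV) / P = 939.4174 / 101.3760 = 9.26666 half-year periods.
In years: 9.26666 / 2 = 4.63333 years.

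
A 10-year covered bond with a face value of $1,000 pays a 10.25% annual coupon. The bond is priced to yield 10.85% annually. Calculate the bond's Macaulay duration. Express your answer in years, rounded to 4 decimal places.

Periodic yield y = 0.1085. Discount each cash flow and weight by its year:
  t   CF        PV=CF/(1+0.1085)^t    t·PV
  1       102.50        92.4673        92.4673
  2       102.50        83.4166       166.8332
  3       102.50        75.2518       225.7553
  4       102.50        67.8861       271.5445
  5       102.50        61.2414       306.2072
  6       102.50        55.2471       331.4827
  7       102.50        49.8395       348.8767
  8       102.50        44.9612       359.6899
  9       102.50        40.5604       365.0439
  10    1,102.50       393.5697     3,935.6967
  Σ                    964.4413     6,403.5976
Price P = Σ PV = 964.4413.
Macaulay duration = Σ(t·PV) / P = 6,403.5976 / 964.4413 = 6.63970 years.

6.6397 years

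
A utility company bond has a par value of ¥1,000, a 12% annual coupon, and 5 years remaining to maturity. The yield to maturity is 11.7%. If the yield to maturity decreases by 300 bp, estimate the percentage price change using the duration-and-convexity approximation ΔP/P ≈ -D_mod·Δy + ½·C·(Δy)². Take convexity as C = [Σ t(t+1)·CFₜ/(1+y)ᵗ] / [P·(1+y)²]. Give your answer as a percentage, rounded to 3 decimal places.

+11.668%

With y = 0.117:
  t   CF        PV=CF/(1+0.117)^t    t·PV        t(t+1)·PV
  1       120.00       107.4306       107.4306         214.8612
  2       120.00        96.1778       192.3556         577.0669
  3       120.00        86.1037       258.3110       1,033.2442
  4       120.00        77.0848       308.3391       1,541.6953
  5     1,120.00       644.0983     3,220.4915      19,322.9492
  Σ                  1,010.8952     4,086.9279      22,689.8168
P = 1,010.8952; D_Mac = 4.04288 yrs; D_mod = 3.61941 yrs; C = 17.98948.
Duration effect: -3.61941 × (-0.03) = +0.108582
Convexity effect: 0.5 × 17.98948 × (-0.03)² = +0.0080953
ΔP/P ≈ +0.108582 + 0.0080953 = +0.116678 = +11.6678%.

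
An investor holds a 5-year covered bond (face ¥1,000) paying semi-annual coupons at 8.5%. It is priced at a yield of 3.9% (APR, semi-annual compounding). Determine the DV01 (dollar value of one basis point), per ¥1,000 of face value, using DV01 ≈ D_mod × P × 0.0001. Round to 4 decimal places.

Periodic yield y = 0.0195.
  t   CF        PV=CF/(1+0.0195)^t    t·PV
  1        42.50        41.6871        41.6871
  2        42.50        40.8898        81.7795
  3        42.50        40.1077       120.3230
  4        42.50        39.3405       157.3620
  5        42.50        38.5880       192.9402
  6        42.50        37.8500       227.0998
  7        42.50        37.1260       259.8821
  8        42.50        36.4159       291.3272
  9        42.50        35.7194       321.4744
  10    1,042.50       859.4166     8,594.1665
  Σ                  1,207.1410    10,288.0418
P = 1,207.1410; D_Mac = 8.52265 half-year periods = 4.26133 yrs; D_mod = 4.17982 yrs.
DV01 ≈ 4.17982 × 1,207.1410 × 0.0001 = 0.504563.

¥0.5046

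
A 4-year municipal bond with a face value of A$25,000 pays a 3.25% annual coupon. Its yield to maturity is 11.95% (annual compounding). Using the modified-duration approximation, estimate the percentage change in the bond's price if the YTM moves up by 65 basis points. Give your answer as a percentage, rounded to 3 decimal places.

Periodic yield y = 0.1195. Modified duration first:
  t   CF        PV=CF/(1+0.1195)^t    t·PV
  1       812.50       725.7704       725.7704
  2       812.50       648.2987     1,296.5975
  3       812.50       579.0967     1,737.2900
  4    25,812.50    16,433.6365    65,734.5461
  Σ                 18,386.8024    69,494.2041
P = 18,386.8024; D_Mac = 3.77957 yrs; D_mod = 3.77957/(1+0.1195) = 3.37612 yrs.
ΔP/P ≈ -D_mod · Δy = -3.37612 × (+0.0065) = -0.021945 = -2.1945%.

-2.194%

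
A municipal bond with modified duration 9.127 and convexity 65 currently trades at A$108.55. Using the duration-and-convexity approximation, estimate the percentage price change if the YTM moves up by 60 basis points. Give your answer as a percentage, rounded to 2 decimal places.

Duration effect: -D_mod·Δy = -9.127 × (+0.006) = -0.054762
Convexity effect: ½·C·(Δy)² = 0.5 × 65 × (0.006)² = +0.0011700
ΔP/P ≈ -0.054762 + 0.0011700 = -0.053592
= -5.3592%.

-5.36%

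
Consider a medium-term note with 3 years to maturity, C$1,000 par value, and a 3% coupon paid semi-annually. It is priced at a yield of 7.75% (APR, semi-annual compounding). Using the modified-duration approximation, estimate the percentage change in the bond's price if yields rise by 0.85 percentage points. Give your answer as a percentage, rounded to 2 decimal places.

Periodic yield y = 0.03875. Modified duration first:
  t   CF        PV=CF/(1+0.03875)^t    t·PV
  1        15.00        14.4404        14.4404
  2        15.00        13.9017        27.8035
  3        15.00        13.3831        40.1494
  4        15.00        12.8839        51.5356
  5        15.00        12.4033        62.0163
  6     1,015.00       807.9785     4,847.8712
  Σ                    874.9910     5,043.8164
P = 874.9910; D_Mac = 5.76442 half-year periods = 2.88221 yrs; D_mod = 2.88221/(1+0.03875) = 2.77469 yrs.
ΔP/P ≈ -D_mod · Δy = -2.77469 × (+0.0085) = -0.023585 = -2.3585%.

-2.36%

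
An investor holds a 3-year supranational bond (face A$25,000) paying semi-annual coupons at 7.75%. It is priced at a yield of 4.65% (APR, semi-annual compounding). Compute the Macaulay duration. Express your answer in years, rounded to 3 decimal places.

Periodic yield y = 0.02325. Discount each cash flow and weight by its period:
  t   CF        PV=CF/(1+0.02325)^t    t·PV
  1       968.75       946.7383       946.7383
  2       968.75       925.2268     1,850.4536
  3       968.75       904.2041     2,712.6122
  4       968.75       883.6590     3,534.6360
  5       968.75       863.5807     4,317.9037
  6    25,968.75    22,623.5381   135,741.2287
  Σ                 27,146.9471   149,103.5725
Price P = Σ PV = 27,146.9471.
Macaulay duration = Σ(t·PV) / P = 149,103.5725 / 27,146.9471 = 5.49246 half-year periods.
In years: 5.49246 / 2 = 2.74623 years.

2.746 years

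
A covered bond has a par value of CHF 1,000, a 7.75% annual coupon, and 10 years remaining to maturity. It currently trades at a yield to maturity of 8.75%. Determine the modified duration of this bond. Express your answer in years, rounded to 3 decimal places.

Periodic yield y = 0.0875. First find Macaulay duration:
  t   CF        PV=CF/(1+0.0875)^t    t·PV
  1        77.50        71.2644        71.2644
  2        77.50        65.5305       131.0609
  3        77.50        60.2579       180.7737
  4        77.50        55.4096       221.6382
  5        77.50        50.9513       254.7566
  6        77.50        46.8518       281.1107
  7        77.50        43.0821       301.5747
  8        77.50        39.6157       316.9258
  9        77.50        36.4283       327.8543
  10    1,077.50       465.7197     4,657.1971
  Σ                    935.1111     6,744.1563
P = 935.1111; Macaulay duration = 6,744.1563 / 935.1111 = 7.21214 years.
Modified duration = D_Mac / (1 + y) = 7.21214 / 1.0875 = 6.63186 years.

6.632 years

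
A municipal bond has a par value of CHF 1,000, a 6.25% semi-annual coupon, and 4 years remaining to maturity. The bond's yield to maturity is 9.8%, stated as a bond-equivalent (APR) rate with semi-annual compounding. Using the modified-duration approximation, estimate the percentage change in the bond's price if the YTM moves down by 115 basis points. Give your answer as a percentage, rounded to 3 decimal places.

Periodic yield y = 0.049. Modified duration first:
  t   CF        PV=CF/(1+0.049)^t    t·PV
  1        31.25        29.7903        29.7903
  2        31.25        28.3987        56.7975
  3        31.25        27.0722        81.2166
  4        31.25        25.8076       103.2305
  5        31.25        24.6021       123.0106
  6        31.25        23.4529       140.7176
  7        31.25        22.3574       156.5019
  8     1,031.25       703.3315     5,626.6518
  Σ                    884.8128     6,317.9168
P = 884.8128; D_Mac = 7.14040 half-year periods = 3.57020 yrs; D_mod = 3.57020/(1+0.049) = 3.40343 yrs.
ΔP/P ≈ -D_mod · Δy = -3.40343 × (-0.0115) = +0.039139 = +3.9139%.

+3.914%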